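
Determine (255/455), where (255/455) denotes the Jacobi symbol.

(255/455)
  = -(455/255)    [QR: both ≡ 3 mod 4, sign flips]
  = -(200/255)    [455 ≡ 200 mod 255]
  = -(25/255)    [255 ≡ 7 mod 8 ⇒ (2/255)^3 = +1]
  = -(255/25)    [QR: 25 ≡ 1 mod 4, sign kept]
  = -(5/25)    [255 ≡ 5 mod 25]
  = -(25/5)    [QR: 5 ≡ 1 mod 4, sign kept]
  = -(0/5)    [25 ≡ 0 mod 5]
  = 0    [numerator 0, gcd > 1]

0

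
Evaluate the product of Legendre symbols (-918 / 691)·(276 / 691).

1

By multiplicativity, (-918·276 / 691) = (-918 / 691)·(276 / 691).
First factor (-918 / 691):
(-918 / 691)
  = -(918 / 691)    [691 ≡ 3 mod 4 ⇒ (-1 / 691) = -1]
  = -(227 / 691)    [918 ≡ 227 mod 691]
  = (691 / 227)    [QR: both ≡ 3 mod 4, sign flips]
  = (10 / 227)    [691 ≡ 10 mod 227]
  = -(5 / 227)    [227 ≡ 3 mod 8 ⇒ (2 / 227) = -1]
  = -(227 / 5)    [QR: 5 ≡ 1 mod 4, sign kept]
  = -(2 / 5)    [227 ≡ 2 mod 5]
  = (1 / 5)    [5 ≡ 5 mod 8 ⇒ (2 / 5) = -1]
  = 1    [(1 / 5) = 1]
Second factor (276 / 691):
(276 / 691)
  = (69 / 691)    [691 ≡ 3 mod 8 ⇒ (2 / 691)^2 = +1]
  = (691 / 69)    [QR: 69 ≡ 1 mod 4, sign kept]
  = (1 / 69)    [691 ≡ 1 mod 69]
  = 1    [(1 / 69) = 1]
Product: (1)·(1) = 1.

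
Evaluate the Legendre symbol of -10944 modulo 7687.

Reduce the numerator: -10944 ≡ 4430 (mod 7687), so (-10944/7687) = (4430/7687).
Factor out 2: 4430 = 2·2215. Since 7687 ≡ 7 (mod 8), (2/7687) = +1. Now have (2215/7687).
Both 2215 ≡ 3 and 7687 ≡ 3 (mod 4), so reciprocity gives (2215/7687) = -(7687/2215). Reduce: 7687 ≡ 1042 (mod 2215). Now have -(1042/2215).
Factor out 2: 1042 = 2·521. Since 2215 ≡ 7 (mod 8), (2/2215) = +1. Now have -(521/2215).
521 ≡ 1 (mod 4), so quadratic reciprocity gives (521/2215) = (2215/521). Reduce: 2215 ≡ 131 (mod 521). Now have -(131/521).
521 ≡ 1 (mod 4), so quadratic reciprocity gives (131/521) = (521/131). Reduce: 521 ≡ 128 (mod 131). Now have -(128/131).
Factor out 2: 128 = 2^7. Since 131 ≡ 3 (mod 8), (2/131) = -1, and (2/131)^7 = -1. Now have (1/131).
(1/131) = 1. Collecting the sign factors: 1.

1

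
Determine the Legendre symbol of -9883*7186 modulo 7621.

By multiplicativity, (-9883·7186 / 7621) = (-9883 / 7621)·(7186 / 7621).
First factor (-9883 / 7621):
Reduce the numerator: -9883 ≡ 5359 (mod 7621), so (-9883 / 7621) = (5359 / 7621).
7621 ≡ 1 (mod 4), so quadratic reciprocity gives (5359 / 7621) = (7621 / 5359). Reduce: 7621 ≡ 2262 (mod 5359). Now have (2262 / 5359).
Factor out 2: 2262 = 2·1131. Since 5359 ≡ 7 (mod 8), (2 / 5359) = +1. Now have (1131 / 5359).
Both 1131 ≡ 3 and 5359 ≡ 3 (mod 4), so reciprocity gives (1131 / 5359) = -(5359 / 1131). Reduce: 5359 ≡ 835 (mod 1131). Now have -(835 / 1131).
Both 835 ≡ 3 and 1131 ≡ 3 (mod 4), so reciprocity gives (835 / 1131) = -(1131 / 835). Reduce: 1131 ≡ 296 (mod 835). Now have (296 / 835).
Factor out 2: 296 = 2^3·37. Since 835 ≡ 3 (mod 8), (2 / 835) = -1, and (2 / 835)^3 = -1. Now have -(37 / 835).
37 ≡ 1 (mod 4), so quadratic reciprocity gives (37 / 835) = (835 / 37). Reduce: 835 ≡ 21 (mod 37). Now have -(21 / 37).
21 ≡ 1 (mod 4), so quadratic reciprocity gives (21 / 37) = (37 / 21). Reduce: 37 ≡ 16 (mod 21). Now have -(16 / 21).
Factor out 2: 16 = 2^4. Since 21 ≡ 5 (mod 8), (2 / 21) = -1, and (2 / 21)^4 = +1. Now have -(1 / 21).
(1 / 21) = 1. Collecting the sign factors: -1.
Second factor (7186 / 7621):
Factor out 2: 7186 = 2·3593. Since 7621 ≡ 5 (mod 8), (2 / 7621) = -1. Now have -(3593 / 7621).
3593 ≡ 1 (mod 4), so quadratic reciprocity gives (3593 / 7621) = (7621 / 3593). Reduce: 7621 ≡ 435 (mod 3593). Now have -(435 / 3593).
3593 ≡ 1 (mod 4), so quadratic reciprocity gives (435 / 3593) = (3593 / 435). Reduce: 3593 ≡ 113 (mod 435). Now have -(113 / 435).
113 ≡ 1 (mod 4), so quadratic reciprocity gives (113 / 435) = (435 / 113). Reduce: 435 ≡ 96 (mod 113). Now have -(96 / 113).
Factor out 2: 96 = 2^5·3. Since 113 ≡ 1 (mod 8), (2 / 113) = +1, and (2 / 113)^5 = +1. Now have -(3 / 113).
113 ≡ 1 (mod 4), so quadratic reciprocity gives (3 / 113) = (113 / 3). Reduce: 113 ≡ 2 (mod 3). Now have -(2 / 3).
Factor out 2: 2 = 2. Since 3 ≡ 3 (mod 8), (2 / 3) = -1. Now have (1 / 3).
(1 / 3) = 1. Collecting the sign factors: 1.
Product: (-1)·(1) = -1.

-1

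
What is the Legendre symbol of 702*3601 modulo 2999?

By multiplicativity, (702·3601|2999) = (702|2999)·(3601|2999).
First factor (702|2999):
Factor out 2: 702 = 2·351. Since 2999 ≡ 7 (mod 8), (2|2999) = +1. Now have (351|2999).
Both 351 ≡ 3 and 2999 ≡ 3 (mod 4), so reciprocity gives (351|2999) = -(2999|351). Reduce: 2999 ≡ 191 (mod 351). Now have -(191|351).
Both 191 ≡ 3 and 351 ≡ 3 (mod 4), so reciprocity gives (191|351) = -(351|191). Reduce: 351 ≡ 160 (mod 191). Now have (160|191).
Factor out 2: 160 = 2^5·5. Since 191 ≡ 7 (mod 8), (2|191) = +1, and (2|191)^5 = +1. Now have (5|191).
5 ≡ 1 (mod 4), so quadratic reciprocity gives (5|191) = (191|5). Reduce: 191 ≡ 1 (mod 5). Now have (1|5).
(1|5) = 1. Collecting the sign factors: 1.
Second factor (3601|2999):
Reduce the numerator: 3601 ≡ 602 (mod 2999), so (3601|2999) = (602|2999).
Factor out 2: 602 = 2·301. Since 2999 ≡ 7 (mod 8), (2|2999) = +1. Now have (301|2999).
301 ≡ 1 (mod 4), so quadratic reciprocity gives (301|2999) = (2999|301). Reduce: 2999 ≡ 290 (mod 301). Now have (290|301).
Factor out 2: 290 = 2·145. Since 301 ≡ 5 (mod 8), (2|301) = -1. Now have -(145|301).
145 ≡ 1 (mod 4), so quadratic reciprocity gives (145|301) = (301|145). Reduce: 301 ≡ 11 (mod 145). Now have -(11|145).
145 ≡ 1 (mod 4), so quadratic reciprocity gives (11|145) = (145|11). Reduce: 145 ≡ 2 (mod 11). Now have -(2|11).
Factor out 2: 2 = 2. Since 11 ≡ 3 (mod 8), (2|11) = -1. Now have (1|11).
(1|11) = 1. Collecting the sign factors: 1.
Product: (1)·(1) = 1.

1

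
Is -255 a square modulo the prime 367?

Pull out -1: (-255/367) = (-1/367)·(255/367). Since 367 ≡ 3 (mod 4), (-1/367) = -1. Now have -(255/367).
Both 255 ≡ 3 and 367 ≡ 3 (mod 4), so reciprocity gives (255/367) = -(367/255). Reduce: 367 ≡ 112 (mod 255). Now have (112/255).
Factor out 2: 112 = 2^4·7. Since 255 ≡ 7 (mod 8), (2/255) = +1, and (2/255)^4 = +1. Now have (7/255).
Both 7 ≡ 3 and 255 ≡ 3 (mod 4), so reciprocity gives (7/255) = -(255/7). Reduce: 255 ≡ 3 (mod 7). Now have -(3/7).
Both 3 ≡ 3 and 7 ≡ 3 (mod 4), so reciprocity gives (3/7) = -(7/3). Reduce: 7 ≡ 1 (mod 3). Now have (1/3).
(1/3) = 1. Collecting the sign factors: 1.
The Legendre symbol is 1, so x^2 ≡ -255 (mod 367) has solution.

yes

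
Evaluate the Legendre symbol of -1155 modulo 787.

(-1155 / 787)
  = (419 / 787)    [-1155 ≡ 419 mod 787]
  = -(787 / 419)    [QR: both ≡ 3 mod 4, sign flips]
  = -(368 / 419)    [787 ≡ 368 mod 419]
  = -(23 / 419)    [419 ≡ 3 mod 8 ⇒ (2 / 419)^4 = +1]
  = (419 / 23)    [QR: both ≡ 3 mod 4, sign flips]
  = (5 / 23)    [419 ≡ 5 mod 23]
  = (23 / 5)    [QR: 5 ≡ 1 mod 4, sign kept]
  = (3 / 5)    [23 ≡ 3 mod 5]
  = (5 / 3)    [QR: 5 ≡ 1 mod 4, sign kept]
  = (2 / 3)    [5 ≡ 2 mod 3]
  = -(1 / 3)    [3 ≡ 3 mod 8 ⇒ (2 / 3) = -1]
  = -1    [(1 / 3) = 1]

-1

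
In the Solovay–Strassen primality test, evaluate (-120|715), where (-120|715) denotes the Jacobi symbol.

Pull out -1: (-120|715) = (-1|715)·(120|715). Since 715 ≡ 3 (mod 4), (-1|715) = -1. Now have -(120|715).
Factor out 2: 120 = 2^3·15. Since 715 ≡ 3 (mod 8), (2|715) = -1, and (2|715)^3 = -1. Now have (15|715).
Both 15 ≡ 3 and 715 ≡ 3 (mod 4), so reciprocity gives (15|715) = -(715|15). Reduce: 715 ≡ 10 (mod 15). Now have -(10|15).
Factor out 2: 10 = 2·5. Since 15 ≡ 7 (mod 8), (2|15) = +1. Now have -(5|15).
5 ≡ 1 (mod 4), so quadratic reciprocity gives (5|15) = (15|5). Reduce: 15 ≡ 0 (mod 5). Now have -(0|5).
The numerator is now 0 with denominator 5 > 1: the symbol is 0.

0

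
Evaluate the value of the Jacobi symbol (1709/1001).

-1

Reduce the numerator: 1709 ≡ 708 (mod 1001), so (1709/1001) = (708/1001).
Factor out 2: 708 = 2^2·177. Since 1001 ≡ 1 (mod 8), (2/1001) = +1, and (2/1001)^2 = +1. Now have (177/1001).
177 ≡ 1 (mod 4), so quadratic reciprocity gives (177/1001) = (1001/177). Reduce: 1001 ≡ 116 (mod 177). Now have (116/177).
Factor out 2: 116 = 2^2·29. Since 177 ≡ 1 (mod 8), (2/177) = +1, and (2/177)^2 = +1. Now have (29/177).
29 ≡ 1 (mod 4), so quadratic reciprocity gives (29/177) = (177/29). Reduce: 177 ≡ 3 (mod 29). Now have (3/29).
29 ≡ 1 (mod 4), so quadratic reciprocity gives (3/29) = (29/3). Reduce: 29 ≡ 2 (mod 3). Now have (2/3).
Factor out 2: 2 = 2. Since 3 ≡ 3 (mod 8), (2/3) = -1. Now have -(1/3).
(1/3) = 1. Collecting the sign factors: -1.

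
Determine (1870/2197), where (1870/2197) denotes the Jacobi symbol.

(1870/2197)
  = -(935/2197)    [2197 ≡ 5 mod 8 ⇒ (2/2197) = -1]
  = -(2197/935)    [QR: 2197 ≡ 1 mod 4, sign kept]
  = -(327/935)    [2197 ≡ 327 mod 935]
  = (935/327)    [QR: both ≡ 3 mod 4, sign flips]
  = (281/327)    [935 ≡ 281 mod 327]
  = (327/281)    [QR: 281 ≡ 1 mod 4, sign kept]
  = (46/281)    [327 ≡ 46 mod 281]
  = (23/281)    [281 ≡ 1 mod 8 ⇒ (2/281) = +1]
  = (281/23)    [QR: 281 ≡ 1 mod 4, sign kept]
  = (5/23)    [281 ≡ 5 mod 23]
  = (23/5)    [QR: 5 ≡ 1 mod 4, sign kept]
  = (3/5)    [23 ≡ 3 mod 5]
  = (5/3)    [QR: 5 ≡ 1 mod 4, sign kept]
  = (2/3)    [5 ≡ 2 mod 3]
  = -(1/3)    [3 ≡ 3 mod 8 ⇒ (2/3) = -1]
  = -1    [(1/3) = 1]

-1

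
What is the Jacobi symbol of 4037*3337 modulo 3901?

0

By multiplicativity, (4037·3337/3901) = (4037/3901)·(3337/3901).
First factor (4037/3901):
(4037/3901)
  = (136/3901)    [4037 ≡ 136 mod 3901]
  = -(17/3901)    [3901 ≡ 5 mod 8 ⇒ (2/3901)^3 = -1]
  = -(3901/17)    [QR: 17 ≡ 1 mod 4, sign kept]
  = -(8/17)    [3901 ≡ 8 mod 17]
  = -(1/17)    [17 ≡ 1 mod 8 ⇒ (2/17)^3 = +1]
  = -1    [(1/17) = 1]
Second factor (3337/3901):
(3337/3901)
  = (3901/3337)    [QR: 3337 ≡ 1 mod 4, sign kept]
  = (564/3337)    [3901 ≡ 564 mod 3337]
  = (141/3337)    [3337 ≡ 1 mod 8 ⇒ (2/3337)^2 = +1]
  = (3337/141)    [QR: 141 ≡ 1 mod 4, sign kept]
  = (94/141)    [3337 ≡ 94 mod 141]
  = -(47/141)    [141 ≡ 5 mod 8 ⇒ (2/141) = -1]
  = -(141/47)    [QR: 141 ≡ 1 mod 4, sign kept]
  = -(0/47)    [141 ≡ 0 mod 47]
  = 0    [numerator 0, gcd > 1]
Product: (-1)·(0) = 0.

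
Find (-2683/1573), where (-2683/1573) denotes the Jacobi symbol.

Reduce the numerator: -2683 ≡ 463 (mod 1573), so (-2683/1573) = (463/1573).
1573 ≡ 1 (mod 4), so quadratic reciprocity gives (463/1573) = (1573/463). Reduce: 1573 ≡ 184 (mod 463). Now have (184/463).
Factor out 2: 184 = 2^3·23. Since 463 ≡ 7 (mod 8), (2/463) = +1, and (2/463)^3 = +1. Now have (23/463).
Both 23 ≡ 3 and 463 ≡ 3 (mod 4), so reciprocity gives (23/463) = -(463/23). Reduce: 463 ≡ 3 (mod 23). Now have -(3/23).
Both 3 ≡ 3 and 23 ≡ 3 (mod 4), so reciprocity gives (3/23) = -(23/3). Reduce: 23 ≡ 2 (mod 3). Now have (2/3).
Factor out 2: 2 = 2. Since 3 ≡ 3 (mod 8), (2/3) = -1. Now have -(1/3).
(1/3) = 1. Collecting the sign factors: -1.

-1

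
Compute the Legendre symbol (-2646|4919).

-1

(-2646|4919)
  = (2273|4919)    [-2646 ≡ 2273 mod 4919]
  = (4919|2273)    [QR: 2273 ≡ 1 mod 4, sign kept]
  = (373|2273)    [4919 ≡ 373 mod 2273]
  = (2273|373)    [QR: 373 ≡ 1 mod 4, sign kept]
  = (35|373)    [2273 ≡ 35 mod 373]
  = (373|35)    [QR: 373 ≡ 1 mod 4, sign kept]
  = (23|35)    [373 ≡ 23 mod 35]
  = -(35|23)    [QR: both ≡ 3 mod 4, sign flips]
  = -(12|23)    [35 ≡ 12 mod 23]
  = -(3|23)    [23 ≡ 7 mod 8 ⇒ (2|23)^2 = +1]
  = (23|3)    [QR: both ≡ 3 mod 4, sign flips]
  = (2|3)    [23 ≡ 2 mod 3]
  = -(1|3)    [3 ≡ 3 mod 8 ⇒ (2|3) = -1]
  = -1    [(1|3) = 1]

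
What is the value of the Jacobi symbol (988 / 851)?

-1

(988 / 851)
  = (137 / 851)    [988 ≡ 137 mod 851]
  = (851 / 137)    [QR: 137 ≡ 1 mod 4, sign kept]
  = (29 / 137)    [851 ≡ 29 mod 137]
  = (137 / 29)    [QR: 29 ≡ 1 mod 4, sign kept]
  = (21 / 29)    [137 ≡ 21 mod 29]
  = (29 / 21)    [QR: 21 ≡ 1 mod 4, sign kept]
  = (8 / 21)    [29 ≡ 8 mod 21]
  = -(1 / 21)    [21 ≡ 5 mod 8 ⇒ (2 / 21)^3 = -1]
  = -1    [(1 / 21) = 1]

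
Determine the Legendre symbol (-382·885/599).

By multiplicativity, (-382·885/599) = (-382/599)·(885/599).
First factor (-382/599):
Reduce the numerator: -382 ≡ 217 (mod 599), so (-382/599) = (217/599).
217 ≡ 1 (mod 4), so quadratic reciprocity gives (217/599) = (599/217). Reduce: 599 ≡ 165 (mod 217). Now have (165/217).
165 ≡ 1 (mod 4), so quadratic reciprocity gives (165/217) = (217/165). Reduce: 217 ≡ 52 (mod 165). Now have (52/165).
Factor out 2: 52 = 2^2·13. Since 165 ≡ 5 (mod 8), (2/165) = -1, and (2/165)^2 = +1. Now have (13/165).
13 ≡ 1 (mod 4), so quadratic reciprocity gives (13/165) = (165/13). Reduce: 165 ≡ 9 (mod 13). Now have (9/13).
9 ≡ 1 (mod 4), so quadratic reciprocity gives (9/13) = (13/9). Reduce: 13 ≡ 4 (mod 9). Now have (4/9).
Factor out 2: 4 = 2^2. Since 9 ≡ 1 (mod 8), (2/9) = +1, and (2/9)^2 = +1. Now have (1/9).
(1/9) = 1. Collecting the sign factors: 1.
Second factor (885/599):
Reduce the numerator: 885 ≡ 286 (mod 599), so (885/599) = (286/599).
Factor out 2: 286 = 2·143. Since 599 ≡ 7 (mod 8), (2/599) = +1. Now have (143/599).
Both 143 ≡ 3 and 599 ≡ 3 (mod 4), so reciprocity gives (143/599) = -(599/143). Reduce: 599 ≡ 27 (mod 143). Now have -(27/143).
Both 27 ≡ 3 and 143 ≡ 3 (mod 4), so reciprocity gives (27/143) = -(143/27). Reduce: 143 ≡ 8 (mod 27). Now have (8/27).
Factor out 2: 8 = 2^3. Since 27 ≡ 3 (mod 8), (2/27) = -1, and (2/27)^3 = -1. Now have -(1/27).
(1/27) = 1. Collecting the sign factors: -1.
Product: (1)·(-1) = -1.

-1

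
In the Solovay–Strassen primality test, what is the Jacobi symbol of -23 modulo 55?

Reduce the numerator: -23 ≡ 32 (mod 55), so (-23|55) = (32|55).
Factor out 2: 32 = 2^5. Since 55 ≡ 7 (mod 8), (2|55) = +1, and (2|55)^5 = +1. Now have (1|55).
(1|55) = 1. Collecting the sign factors: 1.

1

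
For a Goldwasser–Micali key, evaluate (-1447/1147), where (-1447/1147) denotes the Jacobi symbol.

1

Pull out -1: (-1447/1147) = (-1/1147)·(1447/1147). Since 1147 ≡ 3 (mod 4), (-1/1147) = -1. Now have -(1447/1147).
Reduce the numerator: 1447 ≡ 300 (mod 1147), so (1447/1147) = (300/1147).
Factor out 2: 300 = 2^2·75. Since 1147 ≡ 3 (mod 8), (2/1147) = -1, and (2/1147)^2 = +1. Now have -(75/1147).
Both 75 ≡ 3 and 1147 ≡ 3 (mod 4), so reciprocity gives (75/1147) = -(1147/75). Reduce: 1147 ≡ 22 (mod 75). Now have (22/75).
Factor out 2: 22 = 2·11. Since 75 ≡ 3 (mod 8), (2/75) = -1. Now have -(11/75).
Both 11 ≡ 3 and 75 ≡ 3 (mod 4), so reciprocity gives (11/75) = -(75/11). Reduce: 75 ≡ 9 (mod 11). Now have (9/11).
9 ≡ 1 (mod 4), so quadratic reciprocity gives (9/11) = (11/9). Reduce: 11 ≡ 2 (mod 9). Now have (2/9).
Factor out 2: 2 = 2. Since 9 ≡ 1 (mod 8), (2/9) = +1. Now have (1/9).
(1/9) = 1. Collecting the sign factors: 1.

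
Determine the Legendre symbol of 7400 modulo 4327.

Reduce the numerator: 7400 ≡ 3073 (mod 4327), so (7400 / 4327) = (3073 / 4327).
3073 ≡ 1 (mod 4), so quadratic reciprocity gives (3073 / 4327) = (4327 / 3073). Reduce: 4327 ≡ 1254 (mod 3073). Now have (1254 / 3073).
Factor out 2: 1254 = 2·627. Since 3073 ≡ 1 (mod 8), (2 / 3073) = +1. Now have (627 / 3073).
3073 ≡ 1 (mod 4), so quadratic reciprocity gives (627 / 3073) = (3073 / 627). Reduce: 3073 ≡ 565 (mod 627). Now have (565 / 627).
565 ≡ 1 (mod 4), so quadratic reciprocity gives (565 / 627) = (627 / 565). Reduce: 627 ≡ 62 (mod 565). Now have (62 / 565).
Factor out 2: 62 = 2·31. Since 565 ≡ 5 (mod 8), (2 / 565) = -1. Now have -(31 / 565).
565 ≡ 1 (mod 4), so quadratic reciprocity gives (31 / 565) = (565 / 31). Reduce: 565 ≡ 7 (mod 31). Now have -(7 / 31).
Both 7 ≡ 3 and 31 ≡ 3 (mod 4), so reciprocity gives (7 / 31) = -(31 / 7). Reduce: 31 ≡ 3 (mod 7). Now have (3 / 7).
Both 3 ≡ 3 and 7 ≡ 3 (mod 4), so reciprocity gives (3 / 7) = -(7 / 3). Reduce: 7 ≡ 1 (mod 3). Now have -(1 / 3).
(1 / 3) = 1. Collecting the sign factors: -1.

-1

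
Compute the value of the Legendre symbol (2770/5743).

-1

Factor out 2: 2770 = 2·1385. Since 5743 ≡ 7 (mod 8), (2/5743) = +1. Now have (1385/5743).
1385 ≡ 1 (mod 4), so quadratic reciprocity gives (1385/5743) = (5743/1385). Reduce: 5743 ≡ 203 (mod 1385). Now have (203/1385).
1385 ≡ 1 (mod 4), so quadratic reciprocity gives (203/1385) = (1385/203). Reduce: 1385 ≡ 167 (mod 203). Now have (167/203).
Both 167 ≡ 3 and 203 ≡ 3 (mod 4), so reciprocity gives (167/203) = -(203/167). Reduce: 203 ≡ 36 (mod 167). Now have -(36/167).
Factor out 2: 36 = 2^2·9. Since 167 ≡ 7 (mod 8), (2/167) = +1, and (2/167)^2 = +1. Now have -(9/167).
9 ≡ 1 (mod 4), so quadratic reciprocity gives (9/167) = (167/9). Reduce: 167 ≡ 5 (mod 9). Now have -(5/9).
5 ≡ 1 (mod 4), so quadratic reciprocity gives (5/9) = (9/5). Reduce: 9 ≡ 4 (mod 5). Now have -(4/5).
Factor out 2: 4 = 2^2. Since 5 ≡ 5 (mod 8), (2/5) = -1, and (2/5)^2 = +1. Now have -(1/5).
(1/5) = 1. Collecting the sign factors: -1.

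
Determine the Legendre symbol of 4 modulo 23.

1

(4/23)
  = (1/23)    [23 ≡ 7 mod 8 ⇒ (2/23)^2 = +1]
  = 1    [(1/23) = 1]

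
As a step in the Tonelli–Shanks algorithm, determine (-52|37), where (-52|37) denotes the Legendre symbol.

-1

(-52|37)
  = (22|37)    [-52 ≡ 22 mod 37]
  = -(11|37)    [37 ≡ 5 mod 8 ⇒ (2|37) = -1]
  = -(37|11)    [QR: 37 ≡ 1 mod 4, sign kept]
  = -(4|11)    [37 ≡ 4 mod 11]
  = -(1|11)    [11 ≡ 3 mod 8 ⇒ (2|11)^2 = +1]
  = -1    [(1|11) = 1]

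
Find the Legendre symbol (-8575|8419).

Reduce the numerator: -8575 ≡ 8263 (mod 8419), so (-8575|8419) = (8263|8419).
Both 8263 ≡ 3 and 8419 ≡ 3 (mod 4), so reciprocity gives (8263|8419) = -(8419|8263). Reduce: 8419 ≡ 156 (mod 8263). Now have -(156|8263).
Factor out 2: 156 = 2^2·39. Since 8263 ≡ 7 (mod 8), (2|8263) = +1, and (2|8263)^2 = +1. Now have -(39|8263).
Both 39 ≡ 3 and 8263 ≡ 3 (mod 4), so reciprocity gives (39|8263) = -(8263|39). Reduce: 8263 ≡ 34 (mod 39). Now have (34|39).
Factor out 2: 34 = 2·17. Since 39 ≡ 7 (mod 8), (2|39) = +1. Now have (17|39).
17 ≡ 1 (mod 4), so quadratic reciprocity gives (17|39) = (39|17). Reduce: 39 ≡ 5 (mod 17). Now have (5|17).
5 ≡ 1 (mod 4), so quadratic reciprocity gives (5|17) = (17|5). Reduce: 17 ≡ 2 (mod 5). Now have (2|5).
Factor out 2: 2 = 2. Since 5 ≡ 5 (mod 8), (2|5) = -1. Now have -(1|5).
(1|5) = 1. Collecting the sign factors: -1.

-1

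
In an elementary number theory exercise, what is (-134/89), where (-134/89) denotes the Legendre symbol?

Reduce the numerator: -134 ≡ 44 (mod 89), so (-134/89) = (44/89).
Factor out 2: 44 = 2^2·11. Since 89 ≡ 1 (mod 8), (2/89) = +1, and (2/89)^2 = +1. Now have (11/89).
89 ≡ 1 (mod 4), so quadratic reciprocity gives (11/89) = (89/11). Reduce: 89 ≡ 1 (mod 11). Now have (1/11).
(1/11) = 1. Collecting the sign factors: 1.

1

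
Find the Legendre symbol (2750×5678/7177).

By multiplicativity, (2750·5678/7177) = (2750/7177)·(5678/7177).
First factor (2750/7177):
(2750/7177)
  = (1375/7177)    [7177 ≡ 1 mod 8 ⇒ (2/7177) = +1]
  = (7177/1375)    [QR: 7177 ≡ 1 mod 4, sign kept]
  = (302/1375)    [7177 ≡ 302 mod 1375]
  = (151/1375)    [1375 ≡ 7 mod 8 ⇒ (2/1375) = +1]
  = -(1375/151)    [QR: both ≡ 3 mod 4, sign flips]
  = -(16/151)    [1375 ≡ 16 mod 151]
  = -(1/151)    [151 ≡ 7 mod 8 ⇒ (2/151)^4 = +1]
  = -1    [(1/151) = 1]
Second factor (5678/7177):
(5678/7177)
  = (2839/7177)    [7177 ≡ 1 mod 8 ⇒ (2/7177) = +1]
  = (7177/2839)    [QR: 7177 ≡ 1 mod 4, sign kept]
  = (1499/2839)    [7177 ≡ 1499 mod 2839]
  = -(2839/1499)    [QR: both ≡ 3 mod 4, sign flips]
  = -(1340/1499)    [2839 ≡ 1340 mod 1499]
  = -(335/1499)    [1499 ≡ 3 mod 8 ⇒ (2/1499)^2 = +1]
  = (1499/335)    [QR: both ≡ 3 mod 4, sign flips]
  = (159/335)    [1499 ≡ 159 mod 335]
  = -(335/159)    [QR: both ≡ 3 mod 4, sign flips]
  = -(17/159)    [335 ≡ 17 mod 159]
  = -(159/17)    [QR: 17 ≡ 1 mod 4, sign kept]
  = -(6/17)    [159 ≡ 6 mod 17]
  = -(3/17)    [17 ≡ 1 mod 8 ⇒ (2/17) = +1]
  = -(17/3)    [QR: 17 ≡ 1 mod 4, sign kept]
  = -(2/3)    [17 ≡ 2 mod 3]
  = (1/3)    [3 ≡ 3 mod 8 ⇒ (2/3) = -1]
  = 1    [(1/3) = 1]
Product: (-1)·(1) = -1.

-1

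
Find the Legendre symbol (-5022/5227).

(-5022/5227)
  = (205/5227)    [-5022 ≡ 205 mod 5227]
  = (5227/205)    [QR: 205 ≡ 1 mod 4, sign kept]
  = (102/205)    [5227 ≡ 102 mod 205]
  = -(51/205)    [205 ≡ 5 mod 8 ⇒ (2/205) = -1]
  = -(205/51)    [QR: 205 ≡ 1 mod 4, sign kept]
  = -(1/51)    [205 ≡ 1 mod 51]
  = -1    [(1/51) = 1]

-1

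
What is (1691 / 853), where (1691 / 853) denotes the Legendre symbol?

(1691 / 853)
  = (838 / 853)    [1691 ≡ 838 mod 853]
  = -(419 / 853)    [853 ≡ 5 mod 8 ⇒ (2 / 853) = -1]
  = -(853 / 419)    [QR: 853 ≡ 1 mod 4, sign kept]
  = -(15 / 419)    [853 ≡ 15 mod 419]
  = (419 / 15)    [QR: both ≡ 3 mod 4, sign flips]
  = (14 / 15)    [419 ≡ 14 mod 15]
  = (7 / 15)    [15 ≡ 7 mod 8 ⇒ (2 / 15) = +1]
  = -(15 / 7)    [QR: both ≡ 3 mod 4, sign flips]
  = -(1 / 7)    [15 ≡ 1 mod 7]
  = -1    [(1 / 7) = 1]

-1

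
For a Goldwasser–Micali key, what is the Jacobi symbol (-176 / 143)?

(-176 / 143)
  = -(176 / 143)    [143 ≡ 3 mod 4 ⇒ (-1 / 143) = -1]
  = -(33 / 143)    [176 ≡ 33 mod 143]
  = -(143 / 33)    [QR: 33 ≡ 1 mod 4, sign kept]
  = -(11 / 33)    [143 ≡ 11 mod 33]
  = -(33 / 11)    [QR: 33 ≡ 1 mod 4, sign kept]
  = -(0 / 11)    [33 ≡ 0 mod 11]
  = 0    [numerator 0, gcd > 1]

0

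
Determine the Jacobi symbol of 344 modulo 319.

Reduce the numerator: 344 ≡ 25 (mod 319), so (344|319) = (25|319).
25 ≡ 1 (mod 4), so quadratic reciprocity gives (25|319) = (319|25). Reduce: 319 ≡ 19 (mod 25). Now have (19|25).
25 ≡ 1 (mod 4), so quadratic reciprocity gives (19|25) = (25|19). Reduce: 25 ≡ 6 (mod 19). Now have (6|19).
Factor out 2: 6 = 2·3. Since 19 ≡ 3 (mod 8), (2|19) = -1. Now have -(3|19).
Both 3 ≡ 3 and 19 ≡ 3 (mod 4), so reciprocity gives (3|19) = -(19|3). Reduce: 19 ≡ 1 (mod 3). Now have (1|3).
(1|3) = 1. Collecting the sign factors: 1.

1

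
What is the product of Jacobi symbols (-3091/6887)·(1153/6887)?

By multiplicativity, (-3091·1153/6887) = (-3091/6887)·(1153/6887).
First factor (-3091/6887):
(-3091/6887)
  = (3796/6887)    [-3091 ≡ 3796 mod 6887]
  = (949/6887)    [6887 ≡ 7 mod 8 ⇒ (2/6887)^2 = +1]
  = (6887/949)    [QR: 949 ≡ 1 mod 4, sign kept]
  = (244/949)    [6887 ≡ 244 mod 949]
  = (61/949)    [949 ≡ 5 mod 8 ⇒ (2/949)^2 = +1]
  = (949/61)    [QR: 61 ≡ 1 mod 4, sign kept]
  = (34/61)    [949 ≡ 34 mod 61]
  = -(17/61)    [61 ≡ 5 mod 8 ⇒ (2/61) = -1]
  = -(61/17)    [QR: 17 ≡ 1 mod 4, sign kept]
  = -(10/17)    [61 ≡ 10 mod 17]
  = -(5/17)    [17 ≡ 1 mod 8 ⇒ (2/17) = +1]
  = -(17/5)    [QR: 5 ≡ 1 mod 4, sign kept]
  = -(2/5)    [17 ≡ 2 mod 5]
  = (1/5)    [5 ≡ 5 mod 8 ⇒ (2/5) = -1]
  = 1    [(1/5) = 1]
Second factor (1153/6887):
(1153/6887)
  = (6887/1153)    [QR: 1153 ≡ 1 mod 4, sign kept]
  = (1122/1153)    [6887 ≡ 1122 mod 1153]
  = (561/1153)    [1153 ≡ 1 mod 8 ⇒ (2/1153) = +1]
  = (1153/561)    [QR: 561 ≡ 1 mod 4, sign kept]
  = (31/561)    [1153 ≡ 31 mod 561]
  = (561/31)    [QR: 561 ≡ 1 mod 4, sign kept]
  = (3/31)    [561 ≡ 3 mod 31]
  = -(31/3)    [QR: both ≡ 3 mod 4, sign flips]
  = -(1/3)    [31 ≡ 1 mod 3]
  = -1    [(1/3) = 1]
Product: (1)·(-1) = -1.

-1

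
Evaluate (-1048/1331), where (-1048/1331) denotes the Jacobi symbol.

(-1048/1331)
  = -(1048/1331)    [1331 ≡ 3 mod 4 ⇒ (-1/1331) = -1]
  = (131/1331)    [1331 ≡ 3 mod 8 ⇒ (2/1331)^3 = -1]
  = -(1331/131)    [QR: both ≡ 3 mod 4, sign flips]
  = -(21/131)    [1331 ≡ 21 mod 131]
  = -(131/21)    [QR: 21 ≡ 1 mod 4, sign kept]
  = -(5/21)    [131 ≡ 5 mod 21]
  = -(21/5)    [QR: 5 ≡ 1 mod 4, sign kept]
  = -(1/5)    [21 ≡ 1 mod 5]
  = -1    [(1/5) = 1]

-1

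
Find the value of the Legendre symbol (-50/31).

-1

(-50/31)
  = -(50/31)    [31 ≡ 3 mod 4 ⇒ (-1/31) = -1]
  = -(19/31)    [50 ≡ 19 mod 31]
  = (31/19)    [QR: both ≡ 3 mod 4, sign flips]
  = (12/19)    [31 ≡ 12 mod 19]
  = (3/19)    [19 ≡ 3 mod 8 ⇒ (2/19)^2 = +1]
  = -(19/3)    [QR: both ≡ 3 mod 4, sign flips]
  = -(1/3)    [19 ≡ 1 mod 3]
  = -1    [(1/3) = 1]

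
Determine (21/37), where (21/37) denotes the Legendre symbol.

(21/37)
  = (37/21)    [QR: 21 ≡ 1 mod 4, sign kept]
  = (16/21)    [37 ≡ 16 mod 21]
  = (1/21)    [21 ≡ 5 mod 8 ⇒ (2/21)^4 = +1]
  = 1    [(1/21) = 1]

1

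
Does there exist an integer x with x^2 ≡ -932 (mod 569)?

Reduce the numerator: -932 ≡ 206 (mod 569), so (-932|569) = (206|569).
Factor out 2: 206 = 2·103. Since 569 ≡ 1 (mod 8), (2|569) = +1. Now have (103|569).
569 ≡ 1 (mod 4), so quadratic reciprocity gives (103|569) = (569|103). Reduce: 569 ≡ 54 (mod 103). Now have (54|103).
Factor out 2: 54 = 2·27. Since 103 ≡ 7 (mod 8), (2|103) = +1. Now have (27|103).
Both 27 ≡ 3 and 103 ≡ 3 (mod 4), so reciprocity gives (27|103) = -(103|27). Reduce: 103 ≡ 22 (mod 27). Now have -(22|27).
Factor out 2: 22 = 2·11. Since 27 ≡ 3 (mod 8), (2|27) = -1. Now have (11|27).
Both 11 ≡ 3 and 27 ≡ 3 (mod 4), so reciprocity gives (11|27) = -(27|11). Reduce: 27 ≡ 5 (mod 11). Now have -(5|11).
5 ≡ 1 (mod 4), so quadratic reciprocity gives (5|11) = (11|5). Reduce: 11 ≡ 1 (mod 5). Now have -(1|5).
(1|5) = 1. Collecting the sign factors: -1.
The Legendre symbol is -1, so x^2 ≡ -932 (mod 569) has no solution.

no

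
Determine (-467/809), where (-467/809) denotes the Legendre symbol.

(-467/809)
  = (342/809)    [-467 ≡ 342 mod 809]
  = (171/809)    [809 ≡ 1 mod 8 ⇒ (2/809) = +1]
  = (809/171)    [QR: 809 ≡ 1 mod 4, sign kept]
  = (125/171)    [809 ≡ 125 mod 171]
  = (171/125)    [QR: 125 ≡ 1 mod 4, sign kept]
  = (46/125)    [171 ≡ 46 mod 125]
  = -(23/125)    [125 ≡ 5 mod 8 ⇒ (2/125) = -1]
  = -(125/23)    [QR: 125 ≡ 1 mod 4, sign kept]
  = -(10/23)    [125 ≡ 10 mod 23]
  = -(5/23)    [23 ≡ 7 mod 8 ⇒ (2/23) = +1]
  = -(23/5)    [QR: 5 ≡ 1 mod 4, sign kept]
  = -(3/5)    [23 ≡ 3 mod 5]
  = -(5/3)    [QR: 5 ≡ 1 mod 4, sign kept]
  = -(2/3)    [5 ≡ 2 mod 3]
  = (1/3)    [3 ≡ 3 mod 8 ⇒ (2/3) = -1]
  = 1    [(1/3) = 1]

1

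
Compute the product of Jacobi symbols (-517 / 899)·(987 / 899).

By multiplicativity, (-517·987 / 899) = (-517 / 899)·(987 / 899).
First factor (-517 / 899):
Reduce the numerator: -517 ≡ 382 (mod 899), so (-517 / 899) = (382 / 899).
Factor out 2: 382 = 2·191. Since 899 ≡ 3 (mod 8), (2 / 899) = -1. Now have -(191 / 899).
Both 191 ≡ 3 and 899 ≡ 3 (mod 4), so reciprocity gives (191 / 899) = -(899 / 191). Reduce: 899 ≡ 135 (mod 191). Now have (135 / 191).
Both 135 ≡ 3 and 191 ≡ 3 (mod 4), so reciprocity gives (135 / 191) = -(191 / 135). Reduce: 191 ≡ 56 (mod 135). Now have -(56 / 135).
Factor out 2: 56 = 2^3·7. Since 135 ≡ 7 (mod 8), (2 / 135) = +1, and (2 / 135)^3 = +1. Now have -(7 / 135).
Both 7 ≡ 3 and 135 ≡ 3 (mod 4), so reciprocity gives (7 / 135) = -(135 / 7). Reduce: 135 ≡ 2 (mod 7). Now have (2 / 7).
Factor out 2: 2 = 2. Since 7 ≡ 7 (mod 8), (2 / 7) = +1. Now have (1 / 7).
(1 / 7) = 1. Collecting the sign factors: 1.
Second factor (987 / 899):
Reduce the numerator: 987 ≡ 88 (mod 899), so (987 / 899) = (88 / 899).
Factor out 2: 88 = 2^3·11. Since 899 ≡ 3 (mod 8), (2 / 899) = -1, and (2 / 899)^3 = -1. Now have -(11 / 899).
Both 11 ≡ 3 and 899 ≡ 3 (mod 4), so reciprocity gives (11 / 899) = -(899 / 11). Reduce: 899 ≡ 8 (mod 11). Now have (8 / 11).
Factor out 2: 8 = 2^3. Since 11 ≡ 3 (mod 8), (2 / 11) = -1, and (2 / 11)^3 = -1. Now have -(1 / 11).
(1 / 11) = 1. Collecting the sign factors: -1.
Product: (1)·(-1) = -1.

-1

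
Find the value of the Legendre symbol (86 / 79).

-1

(86 / 79)
  = (7 / 79)    [86 ≡ 7 mod 79]
  = -(79 / 7)    [QR: both ≡ 3 mod 4, sign flips]
  = -(2 / 7)    [79 ≡ 2 mod 7]
  = -(1 / 7)    [7 ≡ 7 mod 8 ⇒ (2 / 7) = +1]
  = -1    [(1 / 7) = 1]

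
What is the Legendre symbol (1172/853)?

(1172/853)
  = (319/853)    [1172 ≡ 319 mod 853]
  = (853/319)    [QR: 853 ≡ 1 mod 4, sign kept]
  = (215/319)    [853 ≡ 215 mod 319]
  = -(319/215)    [QR: both ≡ 3 mod 4, sign flips]
  = -(104/215)    [319 ≡ 104 mod 215]
  = -(13/215)    [215 ≡ 7 mod 8 ⇒ (2/215)^3 = +1]
  = -(215/13)    [QR: 13 ≡ 1 mod 4, sign kept]
  = -(7/13)    [215 ≡ 7 mod 13]
  = -(13/7)    [QR: 13 ≡ 1 mod 4, sign kept]
  = -(6/7)    [13 ≡ 6 mod 7]
  = -(3/7)    [7 ≡ 7 mod 8 ⇒ (2/7) = +1]
  = (7/3)    [QR: both ≡ 3 mod 4, sign flips]
  = (1/3)    [7 ≡ 1 mod 3]
  = 1    [(1/3) = 1]

1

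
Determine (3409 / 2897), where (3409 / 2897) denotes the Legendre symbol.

(3409 / 2897)
  = (512 / 2897)    [3409 ≡ 512 mod 2897]
  = (1 / 2897)    [2897 ≡ 1 mod 8 ⇒ (2 / 2897)^9 = +1]
  = 1    [(1 / 2897) = 1]

1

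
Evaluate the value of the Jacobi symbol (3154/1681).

(3154/1681)
  = (1473/1681)    [3154 ≡ 1473 mod 1681]
  = (1681/1473)    [QR: 1473 ≡ 1 mod 4, sign kept]
  = (208/1473)    [1681 ≡ 208 mod 1473]
  = (13/1473)    [1473 ≡ 1 mod 8 ⇒ (2/1473)^4 = +1]
  = (1473/13)    [QR: 13 ≡ 1 mod 4, sign kept]
  = (4/13)    [1473 ≡ 4 mod 13]
  = (1/13)    [13 ≡ 5 mod 8 ⇒ (2/13)^2 = +1]
  = 1    [(1/13) = 1]

1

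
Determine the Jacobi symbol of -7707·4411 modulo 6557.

By multiplicativity, (-7707·4411|6557) = (-7707|6557)·(4411|6557).
First factor (-7707|6557):
(-7707|6557)
  = (5407|6557)    [-7707 ≡ 5407 mod 6557]
  = (6557|5407)    [QR: 6557 ≡ 1 mod 4, sign kept]
  = (1150|5407)    [6557 ≡ 1150 mod 5407]
  = (575|5407)    [5407 ≡ 7 mod 8 ⇒ (2|5407) = +1]
  = -(5407|575)    [QR: both ≡ 3 mod 4, sign flips]
  = -(232|575)    [5407 ≡ 232 mod 575]
  = -(29|575)    [575 ≡ 7 mod 8 ⇒ (2|575)^3 = +1]
  = -(575|29)    [QR: 29 ≡ 1 mod 4, sign kept]
  = -(24|29)    [575 ≡ 24 mod 29]
  = (3|29)    [29 ≡ 5 mod 8 ⇒ (2|29)^3 = -1]
  = (29|3)    [QR: 29 ≡ 1 mod 4, sign kept]
  = (2|3)    [29 ≡ 2 mod 3]
  = -(1|3)    [3 ≡ 3 mod 8 ⇒ (2|3) = -1]
  = -1    [(1|3) = 1]
Second factor (4411|6557):
(4411|6557)
  = (6557|4411)    [QR: 6557 ≡ 1 mod 4, sign kept]
  = (2146|4411)    [6557 ≡ 2146 mod 4411]
  = -(1073|4411)    [4411 ≡ 3 mod 8 ⇒ (2|4411) = -1]
  = -(4411|1073)    [QR: 1073 ≡ 1 mod 4, sign kept]
  = -(119|1073)    [4411 ≡ 119 mod 1073]
  = -(1073|119)    [QR: 1073 ≡ 1 mod 4, sign kept]
  = -(2|119)    [1073 ≡ 2 mod 119]
  = -(1|119)    [119 ≡ 7 mod 8 ⇒ (2|119) = +1]
  = -1    [(1|119) = 1]
Product: (-1)·(-1) = 1.

1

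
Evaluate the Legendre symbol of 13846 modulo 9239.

-1

(13846 / 9239)
  = (4607 / 9239)    [13846 ≡ 4607 mod 9239]
  = -(9239 / 4607)    [QR: both ≡ 3 mod 4, sign flips]
  = -(25 / 4607)    [9239 ≡ 25 mod 4607]
  = -(4607 / 25)    [QR: 25 ≡ 1 mod 4, sign kept]
  = -(7 / 25)    [4607 ≡ 7 mod 25]
  = -(25 / 7)    [QR: 25 ≡ 1 mod 4, sign kept]
  = -(4 / 7)    [25 ≡ 4 mod 7]
  = -(1 / 7)    [7 ≡ 7 mod 8 ⇒ (2 / 7)^2 = +1]
  = -1    [(1 / 7) = 1]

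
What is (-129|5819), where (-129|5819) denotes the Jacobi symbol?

1

(-129|5819)
  = (5690|5819)    [-129 ≡ 5690 mod 5819]
  = -(2845|5819)    [5819 ≡ 3 mod 8 ⇒ (2|5819) = -1]
  = -(5819|2845)    [QR: 2845 ≡ 1 mod 4, sign kept]
  = -(129|2845)    [5819 ≡ 129 mod 2845]
  = -(2845|129)    [QR: 129 ≡ 1 mod 4, sign kept]
  = -(7|129)    [2845 ≡ 7 mod 129]
  = -(129|7)    [QR: 129 ≡ 1 mod 4, sign kept]
  = -(3|7)    [129 ≡ 3 mod 7]
  = (7|3)    [QR: both ≡ 3 mod 4, sign flips]
  = (1|3)    [7 ≡ 1 mod 3]
  = 1    [(1|3) = 1]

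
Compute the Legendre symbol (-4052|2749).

Pull out -1: (-4052|2749) = (-1|2749)·(4052|2749). Since 2749 ≡ 1 (mod 4), (-1|2749) = +1. Now have (4052|2749).
Reduce the numerator: 4052 ≡ 1303 (mod 2749), so (4052|2749) = (1303|2749).
2749 ≡ 1 (mod 4), so quadratic reciprocity gives (1303|2749) = (2749|1303). Reduce: 2749 ≡ 143 (mod 1303). Now have (143|1303).
Both 143 ≡ 3 and 1303 ≡ 3 (mod 4), so reciprocity gives (143|1303) = -(1303|143). Reduce: 1303 ≡ 16 (mod 143). Now have -(16|143).
Factor out 2: 16 = 2^4. Since 143 ≡ 7 (mod 8), (2|143) = +1, and (2|143)^4 = +1. Now have -(1|143).
(1|143) = 1. Collecting the sign factors: -1.

-1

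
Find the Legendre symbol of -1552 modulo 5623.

(-1552/5623)
  = -(1552/5623)    [5623 ≡ 3 mod 4 ⇒ (-1/5623) = -1]
  = -(97/5623)    [5623 ≡ 7 mod 8 ⇒ (2/5623)^4 = +1]
  = -(5623/97)    [QR: 97 ≡ 1 mod 4, sign kept]
  = -(94/97)    [5623 ≡ 94 mod 97]
  = -(47/97)    [97 ≡ 1 mod 8 ⇒ (2/97) = +1]
  = -(97/47)    [QR: 97 ≡ 1 mod 4, sign kept]
  = -(3/47)    [97 ≡ 3 mod 47]
  = (47/3)    [QR: both ≡ 3 mod 4, sign flips]
  = (2/3)    [47 ≡ 2 mod 3]
  = -(1/3)    [3 ≡ 3 mod 8 ⇒ (2/3) = -1]
  = -1    [(1/3) = 1]

-1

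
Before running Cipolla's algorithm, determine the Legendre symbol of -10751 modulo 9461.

1

Pull out -1: (-10751 / 9461) = (-1 / 9461)·(10751 / 9461). Since 9461 ≡ 1 (mod 4), (-1 / 9461) = +1. Now have (10751 / 9461).
Reduce the numerator: 10751 ≡ 1290 (mod 9461), so (10751 / 9461) = (1290 / 9461).
Factor out 2: 1290 = 2·645. Since 9461 ≡ 5 (mod 8), (2 / 9461) = -1. Now have -(645 / 9461).
645 ≡ 1 (mod 4), so quadratic reciprocity gives (645 / 9461) = (9461 / 645). Reduce: 9461 ≡ 431 (mod 645). Now have -(431 / 645).
645 ≡ 1 (mod 4), so quadratic reciprocity gives (431 / 645) = (645 / 431). Reduce: 645 ≡ 214 (mod 431). Now have -(214 / 431).
Factor out 2: 214 = 2·107. Since 431 ≡ 7 (mod 8), (2 / 431) = +1. Now have -(107 / 431).
Both 107 ≡ 3 and 431 ≡ 3 (mod 4), so reciprocity gives (107 / 431) = -(431 / 107). Reduce: 431 ≡ 3 (mod 107). Now have (3 / 107).
Both 3 ≡ 3 and 107 ≡ 3 (mod 4), so reciprocity gives (3 / 107) = -(107 / 3). Reduce: 107 ≡ 2 (mod 3). Now have -(2 / 3).
Factor out 2: 2 = 2. Since 3 ≡ 3 (mod 8), (2 / 3) = -1. Now have (1 / 3).
(1 / 3) = 1. Collecting the sign factors: 1.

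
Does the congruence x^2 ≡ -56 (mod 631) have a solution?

yes

Pull out -1: (-56/631) = (-1/631)·(56/631). Since 631 ≡ 3 (mod 4), (-1/631) = -1. Now have -(56/631).
Factor out 2: 56 = 2^3·7. Since 631 ≡ 7 (mod 8), (2/631) = +1, and (2/631)^3 = +1. Now have -(7/631).
Both 7 ≡ 3 and 631 ≡ 3 (mod 4), so reciprocity gives (7/631) = -(631/7). Reduce: 631 ≡ 1 (mod 7). Now have (1/7).
(1/7) = 1. Collecting the sign factors: 1.
(-56/631) = 1, and 631 is prime, so -56 is a quadratic residue mod 631.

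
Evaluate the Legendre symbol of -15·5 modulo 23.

By multiplicativity, (-15·5|23) = (-15|23)·(5|23).
First factor (-15|23):
Reduce the numerator: -15 ≡ 8 (mod 23), so (-15|23) = (8|23).
Factor out 2: 8 = 2^3. Since 23 ≡ 7 (mod 8), (2|23) = +1, and (2|23)^3 = +1. Now have (1|23).
(1|23) = 1. Collecting the sign factors: 1.
Second factor (5|23):
5 ≡ 1 (mod 4), so quadratic reciprocity gives (5|23) = (23|5). Reduce: 23 ≡ 3 (mod 5). Now have (3|5).
5 ≡ 1 (mod 4), so quadratic reciprocity gives (3|5) = (5|3). Reduce: 5 ≡ 2 (mod 3). Now have (2|3).
Factor out 2: 2 = 2. Since 3 ≡ 3 (mod 8), (2|3) = -1. Now have -(1|3).
(1|3) = 1. Collecting the sign factors: -1.
Product: (1)·(-1) = -1.

-1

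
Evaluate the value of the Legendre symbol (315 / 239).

-1

Reduce the numerator: 315 ≡ 76 (mod 239), so (315 / 239) = (76 / 239).
Factor out 2: 76 = 2^2·19. Since 239 ≡ 7 (mod 8), (2 / 239) = +1, and (2 / 239)^2 = +1. Now have (19 / 239).
Both 19 ≡ 3 and 239 ≡ 3 (mod 4), so reciprocity gives (19 / 239) = -(239 / 19). Reduce: 239 ≡ 11 (mod 19). Now have -(11 / 19).
Both 11 ≡ 3 and 19 ≡ 3 (mod 4), so reciprocity gives (11 / 19) = -(19 / 11). Reduce: 19 ≡ 8 (mod 11). Now have (8 / 11).
Factor out 2: 8 = 2^3. Since 11 ≡ 3 (mod 8), (2 / 11) = -1, and (2 / 11)^3 = -1. Now have -(1 / 11).
(1 / 11) = 1. Collecting the sign factors: -1.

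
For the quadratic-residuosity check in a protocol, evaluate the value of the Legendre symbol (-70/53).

(-70/53)
  = (70/53)    [53 ≡ 1 mod 4 ⇒ (-1/53) = +1]
  = (17/53)    [70 ≡ 17 mod 53]
  = (53/17)    [QR: 17 ≡ 1 mod 4, sign kept]
  = (2/17)    [53 ≡ 2 mod 17]
  = (1/17)    [17 ≡ 1 mod 8 ⇒ (2/17) = +1]
  = 1    [(1/17) = 1]

1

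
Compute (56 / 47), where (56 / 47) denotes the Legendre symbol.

1

Reduce the numerator: 56 ≡ 9 (mod 47), so (56 / 47) = (9 / 47).
9 ≡ 1 (mod 4), so quadratic reciprocity gives (9 / 47) = (47 / 9). Reduce: 47 ≡ 2 (mod 9). Now have (2 / 9).
Factor out 2: 2 = 2. Since 9 ≡ 1 (mod 8), (2 / 9) = +1. Now have (1 / 9).
(1 / 9) = 1. Collecting the sign factors: 1.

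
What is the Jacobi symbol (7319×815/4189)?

By multiplicativity, (7319·815/4189) = (7319/4189)·(815/4189).
First factor (7319/4189):
Reduce the numerator: 7319 ≡ 3130 (mod 4189), so (7319/4189) = (3130/4189).
Factor out 2: 3130 = 2·1565. Since 4189 ≡ 5 (mod 8), (2/4189) = -1. Now have -(1565/4189).
1565 ≡ 1 (mod 4), so quadratic reciprocity gives (1565/4189) = (4189/1565). Reduce: 4189 ≡ 1059 (mod 1565). Now have -(1059/1565).
1565 ≡ 1 (mod 4), so quadratic reciprocity gives (1059/1565) = (1565/1059). Reduce: 1565 ≡ 506 (mod 1059). Now have -(506/1059).
Factor out 2: 506 = 2·253. Since 1059 ≡ 3 (mod 8), (2/1059) = -1. Now have (253/1059).
253 ≡ 1 (mod 4), so quadratic reciprocity gives (253/1059) = (1059/253). Reduce: 1059 ≡ 47 (mod 253). Now have (47/253).
253 ≡ 1 (mod 4), so quadratic reciprocity gives (47/253) = (253/47). Reduce: 253 ≡ 18 (mod 47). Now have (18/47).
Factor out 2: 18 = 2·9. Since 47 ≡ 7 (mod 8), (2/47) = +1. Now have (9/47).
9 ≡ 1 (mod 4), so quadratic reciprocity gives (9/47) = (47/9). Reduce: 47 ≡ 2 (mod 9). Now have (2/9).
Factor out 2: 2 = 2. Since 9 ≡ 1 (mod 8), (2/9) = +1. Now have (1/9).
(1/9) = 1. Collecting the sign factors: 1.
Second factor (815/4189):
4189 ≡ 1 (mod 4), so quadratic reciprocity gives (815/4189) = (4189/815). Reduce: 4189 ≡ 114 (mod 815). Now have (114/815).
Factor out 2: 114 = 2·57. Since 815 ≡ 7 (mod 8), (2/815) = +1. Now have (57/815).
57 ≡ 1 (mod 4), so quadratic reciprocity gives (57/815) = (815/57). Reduce: 815 ≡ 17 (mod 57). Now have (17/57).
17 ≡ 1 (mod 4), so quadratic reciprocity gives (17/57) = (57/17). Reduce: 57 ≡ 6 (mod 17). Now have (6/17).
Factor out 2: 6 = 2·3. Since 17 ≡ 1 (mod 8), (2/17) = +1. Now have (3/17).
17 ≡ 1 (mod 4), so quadratic reciprocity gives (3/17) = (17/3). Reduce: 17 ≡ 2 (mod 3). Now have (2/3).
Factor out 2: 2 = 2. Since 3 ≡ 3 (mod 8), (2/3) = -1. Now have -(1/3).
(1/3) = 1. Collecting the sign factors: -1.
Product: (1)·(-1) = -1.

-1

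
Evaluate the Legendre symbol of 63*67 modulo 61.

By multiplicativity, (63·67|61) = (63|61)·(67|61).
First factor (63|61):
Reduce the numerator: 63 ≡ 2 (mod 61), so (63|61) = (2|61).
Factor out 2: 2 = 2. Since 61 ≡ 5 (mod 8), (2|61) = -1. Now have -(1|61).
(1|61) = 1. Collecting the sign factors: -1.
Second factor (67|61):
Reduce the numerator: 67 ≡ 6 (mod 61), so (67|61) = (6|61).
Factor out 2: 6 = 2·3. Since 61 ≡ 5 (mod 8), (2|61) = -1. Now have -(3|61).
61 ≡ 1 (mod 4), so quadratic reciprocity gives (3|61) = (61|3). Reduce: 61 ≡ 1 (mod 3). Now have -(1|3).
(1|3) = 1. Collecting the sign factors: -1.
Product: (-1)·(-1) = 1.

1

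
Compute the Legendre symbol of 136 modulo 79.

-1

Reduce the numerator: 136 ≡ 57 (mod 79), so (136/79) = (57/79).
57 ≡ 1 (mod 4), so quadratic reciprocity gives (57/79) = (79/57). Reduce: 79 ≡ 22 (mod 57). Now have (22/57).
Factor out 2: 22 = 2·11. Since 57 ≡ 1 (mod 8), (2/57) = +1. Now have (11/57).
57 ≡ 1 (mod 4), so quadratic reciprocity gives (11/57) = (57/11). Reduce: 57 ≡ 2 (mod 11). Now have (2/11).
Factor out 2: 2 = 2. Since 11 ≡ 3 (mod 8), (2/11) = -1. Now have -(1/11).
(1/11) = 1. Collecting the sign factors: -1.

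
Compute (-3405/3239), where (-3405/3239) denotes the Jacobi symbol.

Reduce the numerator: -3405 ≡ 3073 (mod 3239), so (-3405/3239) = (3073/3239).
3073 ≡ 1 (mod 4), so quadratic reciprocity gives (3073/3239) = (3239/3073). Reduce: 3239 ≡ 166 (mod 3073). Now have (166/3073).
Factor out 2: 166 = 2·83. Since 3073 ≡ 1 (mod 8), (2/3073) = +1. Now have (83/3073).
3073 ≡ 1 (mod 4), so quadratic reciprocity gives (83/3073) = (3073/83). Reduce: 3073 ≡ 2 (mod 83). Now have (2/83).
Factor out 2: 2 = 2. Since 83 ≡ 3 (mod 8), (2/83) = -1. Now have -(1/83).
(1/83) = 1. Collecting the sign factors: -1.

-1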